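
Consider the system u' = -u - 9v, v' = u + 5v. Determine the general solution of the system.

u(t) = 3c_1e^(2t) + 3c_2te^(2t) + 2c_2e^(2t), v(t) = -c_1e^(2t) - c_2te^(2t) - c_2e^(2t)

Coefficient matrix A = [[-1, -9], [1, 5]].
Characteristic polynomial det(A - λI) = λ^2 - 4λ + 4 = 0.
Single eigenvalue λ = 2 with algebraic multiplicity 2.
Eigenvector v = (3,-1); generalized eigenvector w with (A-λI)w=v is (2,-1).
General solution: e^(2t)[c_1·v + c_2·(t·v + w)].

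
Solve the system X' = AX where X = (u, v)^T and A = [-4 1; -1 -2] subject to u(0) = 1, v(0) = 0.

u(t) = -te^(-3t) + e^(-3t), v(t) = -te^(-3t)

Coefficient matrix A = [[-4, 1], [-1, -2]].
Characteristic polynomial det(A - λI) = λ^2 + 6λ + 9 = 0.
Single eigenvalue λ = -3 with algebraic multiplicity 2.
Eigenvector v = (1,1); generalized eigenvector w with (A-λI)w=v is (2,3).
General solution: e^(-3t)[C_1·v + C_2·(t·v + w)].
Applying u(0)=1, v(0)=0 gives C_1=3, C_2=-1.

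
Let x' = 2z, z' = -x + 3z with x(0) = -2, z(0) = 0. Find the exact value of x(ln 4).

16

A = [[0,2],[-1,3]]; eigenvalues λ = 2, 1.
Eigenvectors: (1,1) for λ=2, (2,1) for λ=1.
From the initial condition, c_1 = 2, c_2 = -2.
x(ln 4) = (2)(4^2)(1) + (-2)(4^1)(2) = 16.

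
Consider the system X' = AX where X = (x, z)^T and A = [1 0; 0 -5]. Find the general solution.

Coefficient matrix A = [[1, 0], [0, -5]].
Characteristic polynomial det(A - λI) = λ^2 + 4λ - 5 = 0.
Eigenvalues λ = -5, 1.
For λ=-5: (A-λI) row 1 is [6, 0], so an eigenvector is (0, -1).
For λ=1: (A-λI) row 2 is [0, -6], so an eigenvector is (1, 0).
General solution: C_1e^(-5t)(0,-1) + C_2e^(t)(1,0).

x(t) = C_2e^(t), z(t) = -C_1e^(-5t)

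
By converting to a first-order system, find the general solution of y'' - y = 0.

Let x_1 = y, x_2 = y'. Then x_1' = x_2 and x_2' = x_1.
A = [[0,1],[1,0]]; det(A-λI) = λ^2 - 1.
Eigenvalues λ = -1, 1 with eigenvectors (1,-1), (1,1).

y(t) = c_1e^(-t) + c_2e^(t)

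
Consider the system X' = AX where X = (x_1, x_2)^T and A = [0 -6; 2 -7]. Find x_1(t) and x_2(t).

x_1(t) = 3c_1e^(-4t) + 2c_2e^(-3t), x_2(t) = 2c_1e^(-4t) + c_2e^(-3t)

Coefficient matrix A = [[0, -6], [2, -7]].
Characteristic polynomial det(A - λI) = λ^2 + 7λ + 12 = 0.
Eigenvalues λ = -4, -3.
For λ=-4: (A-λI) row 1 is [4, -6], so an eigenvector is (3, 2).
For λ=-3: (A-λI) row 1 is [3, -6], so an eigenvector is (2, 1).
General solution: c_1e^(-4t)(3,2) + c_2e^(-3t)(2,1).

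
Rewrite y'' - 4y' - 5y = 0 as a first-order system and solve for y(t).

Let x_1 = y, x_2 = y'. Then x_1' = x_2 and x_2' = 5x_1 + 4x_2.
A = [[0,1],[5,4]]; det(A-λI) = λ^2 - 4λ - 5.
Eigenvalues λ = -1, 5 with eigenvectors (1,-1), (1,5).

y(t) = c_1e^(-t) + c_2e^(5t)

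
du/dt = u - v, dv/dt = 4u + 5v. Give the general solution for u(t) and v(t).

Coefficient matrix A = [[1, -1], [4, 5]].
Characteristic polynomial det(A - λI) = λ^2 - 6λ + 9 = 0.
Single eigenvalue λ = 3 with algebraic multiplicity 2.
Eigenvector v = (1,-2); generalized eigenvector w with (A-λI)w=v is (-1,1).
General solution: e^(3t)[C_1·v + C_2·(t·v + w)].

u(t) = C_1e^(3t) + C_2te^(3t) - C_2e^(3t), v(t) = -2C_1e^(3t) - 2C_2te^(3t) + C_2e^(3t)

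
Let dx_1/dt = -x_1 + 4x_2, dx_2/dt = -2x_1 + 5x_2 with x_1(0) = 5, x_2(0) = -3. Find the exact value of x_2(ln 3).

-273

A = [[-1,4],[-2,5]]; eigenvalues λ = 3, 1.
Eigenvectors: (1,1) for λ=3, (2,1) for λ=1.
From the initial condition, c_1 = -11, c_2 = 8.
x_2(ln 3) = (-11)(3^3)(1) + (8)(3^1)(1) = -273.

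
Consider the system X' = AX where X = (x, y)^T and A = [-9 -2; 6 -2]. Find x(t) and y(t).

Coefficient matrix A = [[-9, -2], [6, -2]].
Characteristic polynomial det(A - λI) = λ^2 + 11λ + 30 = 0.
Eigenvalues λ = -5, -6.
For λ=-5: (A-λI) row 1 is [-4, -2], so an eigenvector is (-1, 2).
For λ=-6: (A-λI) row 1 is [-3, -2], so an eigenvector is (-2, 3).
General solution: C_1e^(-5t)(-1,2) + C_2e^(-6t)(-2,3).

x(t) = -C_1e^(-5t) - 2C_2e^(-6t), y(t) = 2C_1e^(-5t) + 3C_2e^(-6t)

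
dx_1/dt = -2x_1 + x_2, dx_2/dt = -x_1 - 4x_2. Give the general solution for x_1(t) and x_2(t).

Coefficient matrix A = [[-2, 1], [-1, -4]].
Characteristic polynomial det(A - λI) = λ^2 + 6λ + 9 = 0.
Single eigenvalue λ = -3 with algebraic multiplicity 2.
Eigenvector v = (-1,1); generalized eigenvector w with (A-λI)w=v is (2,-3).
General solution: e^(-3t)[c_1·v + c_2·(t·v + w)].

x_1(t) = -c_1e^(-3t) - c_2te^(-3t) + 2c_2e^(-3t), x_2(t) = c_1e^(-3t) + c_2te^(-3t) - 3c_2e^(-3t)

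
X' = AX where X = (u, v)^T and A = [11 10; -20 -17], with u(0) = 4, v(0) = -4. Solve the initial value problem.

u(t) = 8e^(-3t)sin(2t) + 4e^(-3t)cos(2t), v(t) = -12e^(-3t)sin(2t) - 4e^(-3t)cos(2t)

Coefficient matrix A = [[11, 10], [-20, -17]].
Characteristic polynomial det(A - λI) = λ^2 + 6λ + 13 = 0.
Eigenvalues λ = -3 ± 2i (complex conjugate pair).
For λ=-3+2i: an eigenvector is (1,-1) - i(2,-3) = (1 - 2i, -1 + 3i).
A real fundamental pair from Re and Im of e^((-3+2i)t)v: X_1 = e^(-3t)(cos(2t)·(1,-1) + sin(2t)·(2,-3)), X_2 = e^(-3t)(sin(2t)·(1,-1) - cos(2t)·(2,-3)).
General solution: K_1X_1 + K_2X_2.
Applying u(0)=4, v(0)=-4 gives K_1=4, K_2=0.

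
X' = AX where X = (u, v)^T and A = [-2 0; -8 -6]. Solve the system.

Coefficient matrix A = [[-2, 0], [-8, -6]].
Characteristic polynomial det(A - λI) = λ^2 + 8λ + 12 = 0.
Eigenvalues λ = -2, -6.
For λ=-2: (A-λI) row 2 is [-8, -4], so an eigenvector is (1, -2).
For λ=-6: (A-λI) row 1 is [4, 0], so an eigenvector is (0, 1).
General solution: c_1e^(-2t)(1,-2) + c_2e^(-6t)(0,1).

u(t) = c_1e^(-2t), v(t) = -2c_1e^(-2t) + c_2e^(-6t)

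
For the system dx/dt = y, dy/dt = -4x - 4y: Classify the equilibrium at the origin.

stable improper node

A = [[0,1],[-4,-4]]; det(A-λI) = λ^2 + 4λ + 4.
repeated λ = -2 with a single eigenvector.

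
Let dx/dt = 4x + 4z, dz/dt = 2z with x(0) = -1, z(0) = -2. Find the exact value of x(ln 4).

-1216

A = [[4,4],[0,2]]; eigenvalues λ = 2, 4.
Eigenvectors: (2,-1) for λ=2, (1,0) for λ=4.
From the initial condition, c_1 = 2, c_2 = -5.
x(ln 4) = (2)(4^2)(2) + (-5)(4^4)(1) = -1216.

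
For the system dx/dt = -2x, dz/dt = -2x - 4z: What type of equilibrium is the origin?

A = [[-2,0],[-2,-4]]; det(A-λI) = λ^2 + 6λ + 8.
λ = -2, -4: both negative.

stable node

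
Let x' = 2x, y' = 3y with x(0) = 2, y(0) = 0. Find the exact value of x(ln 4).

32

A = [[2,0],[0,3]]; eigenvalues λ = 3, 2.
Eigenvectors: (0,-1) for λ=3, (1,0) for λ=2.
From the initial condition, c_1 = 0, c_2 = 2.
x(ln 4) = (0)(4^3)(0) + (2)(4^2)(1) = 32.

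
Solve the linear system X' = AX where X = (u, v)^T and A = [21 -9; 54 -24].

u(t) = -K_1e^(-6t) + K_2e^(3t), v(t) = -3K_1e^(-6t) + 2K_2e^(3t)

Coefficient matrix A = [[21, -9], [54, -24]].
Characteristic polynomial det(A - λI) = λ^2 + 3λ - 18 = 0.
Eigenvalues λ = -6, 3.
For λ=-6: (A-λI) row 1 is [27, -9], so an eigenvector is (-1, -3).
For λ=3: (A-λI) row 1 is [18, -9], so an eigenvector is (1, 2).
General solution: K_1e^(-6t)(-1,-3) + K_2e^(3t)(1,2).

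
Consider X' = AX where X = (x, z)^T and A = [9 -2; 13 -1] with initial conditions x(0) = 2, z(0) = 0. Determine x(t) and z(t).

Coefficient matrix A = [[9, -2], [13, -1]].
Characteristic polynomial det(A - λI) = λ^2 - 8λ + 17 = 0.
Eigenvalues λ = 4 ± i (complex conjugate pair).
For λ=4+i: an eigenvector is (-1,-3) - i(1,2) = (-1 - i, -3 - 2i).
A real fundamental pair from Re and Im of e^((4+i)t)v: X_1 = e^(4t)(cos(t)·(-1,-3) + sin(t)·(1,2)), X_2 = e^(4t)(sin(t)·(-1,-3) - cos(t)·(1,2)).
General solution: c_1X_1 + c_2X_2.
Applying x(0)=2, z(0)=0 gives c_1=4, c_2=-6.

x(t) = 10e^(4t)sin(t) + 2e^(4t)cos(t), z(t) = 26e^(4t)sin(t)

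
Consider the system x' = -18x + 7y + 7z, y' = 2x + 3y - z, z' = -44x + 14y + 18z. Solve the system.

Coefficient matrix A = [[-18, 7, 7], [2, 3, -1], [-44, 14, 18]].
det(A - λI) = 0 gives eigenvalues λ = 3, -4, 4.
For λ=3: eigenvector (1,1,2).
For λ=-4: eigenvector (1,0,2).
For λ=4: eigenvector (0,-1,1).
General solution: C_1e^(3t)(1,1,2) + C_2e^(-4t)(1,0,2) + C_3e^(4t)(0,-1,1).

x(t) = C_1e^(3t) + C_2e^(-4t), y(t) = C_1e^(3t) - C_3e^(4t), z(t) = 2C_1e^(3t) + 2C_2e^(-4t) + C_3e^(4t)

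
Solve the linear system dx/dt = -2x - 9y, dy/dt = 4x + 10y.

x(t) = 3C_1e^(4t) + 3C_2te^(4t) + C_2e^(4t), y(t) = -2C_1e^(4t) - 2C_2te^(4t) - C_2e^(4t)

Coefficient matrix A = [[-2, -9], [4, 10]].
Characteristic polynomial det(A - λI) = λ^2 - 8λ + 16 = 0.
Single eigenvalue λ = 4 with algebraic multiplicity 2.
Eigenvector v = (3,-2); generalized eigenvector w with (A-λI)w=v is (1,-1).
General solution: e^(4t)[C_1·v + C_2·(t·v + w)].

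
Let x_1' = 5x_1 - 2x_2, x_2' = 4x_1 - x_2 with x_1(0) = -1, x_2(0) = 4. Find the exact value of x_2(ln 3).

-132

A = [[5,-2],[4,-1]]; eigenvalues λ = 3, 1.
Eigenvectors: (1,1) for λ=3, (1,2) for λ=1.
From the initial condition, c_1 = -6, c_2 = 5.
x_2(ln 3) = (-6)(3^3)(1) + (5)(3^1)(2) = -132.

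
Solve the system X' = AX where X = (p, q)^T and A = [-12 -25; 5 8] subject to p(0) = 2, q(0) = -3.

Coefficient matrix A = [[-12, -25], [5, 8]].
Characteristic polynomial det(A - λI) = λ^2 + 4λ + 29 = 0.
Eigenvalues λ = -2 ± 5i (complex conjugate pair).
For λ=-2+5i: an eigenvector is (-2,1) - i(-1,0) = (-2 + i, 1).
A real fundamental pair from Re and Im of e^((-2+5i)t)v: X_1 = e^(-2t)(cos(5t)·(-2,1) + sin(5t)·(-1,0)), X_2 = e^(-2t)(sin(5t)·(-2,1) - cos(5t)·(-1,0)).
General solution: K_1X_1 + K_2X_2.
Applying p(0)=2, q(0)=-3 gives K_1=-3, K_2=-4.

p(t) = 11e^(-2t)sin(5t) + 2e^(-2t)cos(5t), q(t) = -4e^(-2t)sin(5t) - 3e^(-2t)cos(5t)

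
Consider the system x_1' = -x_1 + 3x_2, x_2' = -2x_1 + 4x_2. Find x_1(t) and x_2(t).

x_1(t) = -3K_1e^(t) - K_2e^(2t), x_2(t) = -2K_1e^(t) - K_2e^(2t)

Coefficient matrix A = [[-1, 3], [-2, 4]].
Characteristic polynomial det(A - λI) = λ^2 - 3λ + 2 = 0.
Eigenvalues λ = 1, 2.
For λ=1: (A-λI) row 1 is [-2, 3], so an eigenvector is (-3, -2).
For λ=2: (A-λI) row 1 is [-3, 3], so an eigenvector is (-1, -1).
General solution: K_1e^(t)(-3,-2) + K_2e^(2t)(-1,-1).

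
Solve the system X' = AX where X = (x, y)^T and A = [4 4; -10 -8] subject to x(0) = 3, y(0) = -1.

x(t) = 7e^(-2t)sin(2t) + 3e^(-2t)cos(2t), y(t) = -12e^(-2t)sin(2t) - e^(-2t)cos(2t)

Coefficient matrix A = [[4, 4], [-10, -8]].
Characteristic polynomial det(A - λI) = λ^2 + 4λ + 8 = 0.
Eigenvalues λ = -2 ± 2i (complex conjugate pair).
For λ=-2+2i: an eigenvector is (-1,1) - i(-1,2) = (-1 + i, 1 - 2i).
A real fundamental pair from Re and Im of e^((-2+2i)t)v: X_1 = e^(-2t)(cos(2t)·(-1,1) + sin(2t)·(-1,2)), X_2 = e^(-2t)(sin(2t)·(-1,1) - cos(2t)·(-1,2)).
General solution: C_1X_1 + C_2X_2.
Applying x(0)=3, y(0)=-1 gives C_1=-5, C_2=-2.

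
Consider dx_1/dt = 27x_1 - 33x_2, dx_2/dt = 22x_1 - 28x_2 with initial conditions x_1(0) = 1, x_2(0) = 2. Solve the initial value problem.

x_1(t) = -3e^(5t) + 4e^(-6t), x_2(t) = -2e^(5t) + 4e^(-6t)

Coefficient matrix A = [[27, -33], [22, -28]].
Characteristic polynomial det(A - λI) = λ^2 + λ - 30 = 0.
Eigenvalues λ = 5, -6.
For λ=5: (A-λI) row 1 is [22, -33], so an eigenvector is (3, 2).
For λ=-6: (A-λI) row 1 is [33, -33], so an eigenvector is (-1, -1).
General solution: C_1e^(5t)(3,2) + C_2e^(-6t)(-1,-1).
Applying x_1(0)=1, x_2(0)=2 gives C_1=-1, C_2=-4.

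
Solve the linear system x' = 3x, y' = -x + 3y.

x(t) = -K_2e^(3t), y(t) = K_1e^(3t) + K_2te^(3t) - 2K_2e^(3t)

Coefficient matrix A = [[3, 0], [-1, 3]].
Characteristic polynomial det(A - λI) = λ^2 - 6λ + 9 = 0.
Single eigenvalue λ = 3 with algebraic multiplicity 2.
Eigenvector v = (0,1); generalized eigenvector w with (A-λI)w=v is (-1,-2).
General solution: e^(3t)[K_1·v + K_2·(t·v + w)].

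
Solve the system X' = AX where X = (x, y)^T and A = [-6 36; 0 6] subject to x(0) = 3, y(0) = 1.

Coefficient matrix A = [[-6, 36], [0, 6]].
Characteristic polynomial det(A - λI) = λ^2 - 36 = 0.
Eigenvalues λ = -6, 6.
For λ=-6: (A-λI) row 1 is [0, 36], so an eigenvector is (1, 0).
For λ=6: (A-λI) row 1 is [-12, 36], so an eigenvector is (-3, -1).
General solution: C_1e^(-6t)(1,0) + C_2e^(6t)(-3,-1).
Applying x(0)=3, y(0)=1 gives C_1=0, C_2=-1.

x(t) = 3e^(6t), y(t) = e^(6t)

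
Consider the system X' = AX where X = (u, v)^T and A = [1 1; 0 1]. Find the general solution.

u(t) = C_1e^(t) + C_2te^(t) - 2C_2e^(t), v(t) = C_2e^(t)

Coefficient matrix A = [[1, 1], [0, 1]].
Characteristic polynomial det(A - λI) = λ^2 - 2λ + 1 = 0.
Single eigenvalue λ = 1 with algebraic multiplicity 2.
Eigenvector v = (1,0); generalized eigenvector w with (A-λI)w=v is (-2,1).
General solution: e^(t)[C_1·v + C_2·(t·v + w)].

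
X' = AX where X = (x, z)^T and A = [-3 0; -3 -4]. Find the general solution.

Coefficient matrix A = [[-3, 0], [-3, -4]].
Characteristic polynomial det(A - λI) = λ^2 + 7λ + 12 = 0.
Eigenvalues λ = -4, -3.
For λ=-4: (A-λI) row 1 is [1, 0], so an eigenvector is (0, -1).
For λ=-3: (A-λI) row 2 is [-3, -1], so an eigenvector is (-1, 3).
General solution: C_1e^(-4t)(0,-1) + C_2e^(-3t)(-1,3).

x(t) = -C_2e^(-3t), z(t) = -C_1e^(-4t) + 3C_2e^(-3t)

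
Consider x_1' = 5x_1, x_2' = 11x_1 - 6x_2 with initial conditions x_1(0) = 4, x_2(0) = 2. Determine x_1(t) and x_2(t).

x_1(t) = 4e^(5t), x_2(t) = 4e^(5t) - 2e^(-6t)

Coefficient matrix A = [[5, 0], [11, -6]].
Characteristic polynomial det(A - λI) = λ^2 + λ - 30 = 0.
Eigenvalues λ = 5, -6.
For λ=5: (A-λI) row 2 is [11, -11], so an eigenvector is (-1, -1).
For λ=-6: (A-λI) row 1 is [11, 0], so an eigenvector is (0, 1).
General solution: c_1e^(5t)(-1,-1) + c_2e^(-6t)(0,1).
Applying x_1(0)=4, x_2(0)=2 gives c_1=-4, c_2=-2.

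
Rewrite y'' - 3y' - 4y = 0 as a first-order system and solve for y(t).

y(t) = c_1e^(-t) + c_2e^(4t)

Let x_1 = y, x_2 = y'. Then x_1' = x_2 and x_2' = 4x_1 + 3x_2.
A = [[0,1],[4,3]]; det(A-λI) = λ^2 - 3λ - 4.
Eigenvalues λ = -1, 4 with eigenvectors (1,-1), (1,4).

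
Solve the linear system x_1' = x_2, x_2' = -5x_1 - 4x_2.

Coefficient matrix A = [[0, 1], [-5, -4]].
Characteristic polynomial det(A - λI) = λ^2 + 4λ + 5 = 0.
Eigenvalues λ = -2 ± i (complex conjugate pair).
For λ=-2+i: an eigenvector is (1,-2) - i(0,-1) = (1, -2 + i).
A real fundamental pair from Re and Im of e^((-2+i)t)v: X_1 = e^(-2t)(cos(t)·(1,-2) + sin(t)·(0,-1)), X_2 = e^(-2t)(sin(t)·(1,-2) - cos(t)·(0,-1)).
General solution: C_1X_1 + C_2X_2.

x_1(t) = C_1e^(-2t)cos(t) + C_2e^(-2t)sin(t), x_2(t) = -C_1e^(-2t)sin(t) - 2C_1e^(-2t)cos(t) - 2C_2e^(-2t)sin(t) + C_2e^(-2t)cos(t)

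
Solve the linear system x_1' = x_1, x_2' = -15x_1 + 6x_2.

x_1(t) = K_2e^(t), x_2(t) = K_1e^(6t) + 3K_2e^(t)

Coefficient matrix A = [[1, 0], [-15, 6]].
Characteristic polynomial det(A - λI) = λ^2 - 7λ + 6 = 0.
Eigenvalues λ = 6, 1.
For λ=6: (A-λI) row 1 is [-5, 0], so an eigenvector is (0, 1).
For λ=1: (A-λI) row 2 is [-15, 5], so an eigenvector is (1, 3).
General solution: K_1e^(6t)(0,1) + K_2e^(t)(1,3).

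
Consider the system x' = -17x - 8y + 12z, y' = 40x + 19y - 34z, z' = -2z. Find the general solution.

Coefficient matrix A = [[-17, -8, 12], [40, 19, -34], [0, 0, -2]].
det(A - λI) = 0 gives eigenvalues λ = -1, 3, -2.
For λ=-1: eigenvector (1,-2,0).
For λ=3: eigenvector (-2,5,0).
For λ=-2: eigenvector (4,-6,1).
General solution: C_1e^(-t)(1,-2,0) + C_2e^(3t)(-2,5,0) + C_3e^(-2t)(4,-6,1).

x(t) = C_1e^(-t) - 2C_2e^(3t) + 4C_3e^(-2t), y(t) = -2C_1e^(-t) + 5C_2e^(3t) - 6C_3e^(-2t), z(t) = C_3e^(-2t)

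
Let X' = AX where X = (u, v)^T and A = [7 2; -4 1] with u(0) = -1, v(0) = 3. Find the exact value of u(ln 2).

16

A = [[7,2],[-4,1]]; eigenvalues λ = 3, 5.
Eigenvectors: (1,-2) for λ=3, (-1,1) for λ=5.
From the initial condition, c_1 = -2, c_2 = -1.
u(ln 2) = (-2)(2^3)(1) + (-1)(2^5)(-1) = 16.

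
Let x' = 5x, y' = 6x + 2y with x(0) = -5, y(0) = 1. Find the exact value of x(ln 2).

A = [[5,0],[6,2]]; eigenvalues λ = 5, 2.
Eigenvectors: (-1,-2) for λ=5, (0,1) for λ=2.
From the initial condition, c_1 = 5, c_2 = 11.
x(ln 2) = (5)(2^5)(-1) + (11)(2^2)(0) = -160.

-160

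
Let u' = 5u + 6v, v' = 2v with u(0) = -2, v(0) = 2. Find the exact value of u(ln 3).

450

A = [[5,6],[0,2]]; eigenvalues λ = 2, 5.
Eigenvectors: (-2,1) for λ=2, (1,0) for λ=5.
From the initial condition, c_1 = 2, c_2 = 2.
u(ln 3) = (2)(3^2)(-2) + (2)(3^5)(1) = 450.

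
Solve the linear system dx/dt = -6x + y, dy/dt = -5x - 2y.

x(t) = -C_1e^(-4t)cos(t) - C_2e^(-4t)sin(t), y(t) = C_1e^(-4t)sin(t) - 2C_1e^(-4t)cos(t) - 2C_2e^(-4t)sin(t) - C_2e^(-4t)cos(t)

Coefficient matrix A = [[-6, 1], [-5, -2]].
Characteristic polynomial det(A - λI) = λ^2 + 8λ + 17 = 0.
Eigenvalues λ = -4 ± i (complex conjugate pair).
For λ=-4+i: an eigenvector is (-1,-2) - i(0,1) = (-1, -2 - i).
A real fundamental pair from Re and Im of e^((-4+i)t)v: X_1 = e^(-4t)(cos(t)·(-1,-2) + sin(t)·(0,1)), X_2 = e^(-4t)(sin(t)·(-1,-2) - cos(t)·(0,1)).
General solution: C_1X_1 + C_2X_2.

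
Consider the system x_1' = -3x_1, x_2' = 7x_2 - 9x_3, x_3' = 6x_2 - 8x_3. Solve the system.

x_1(t) = C_1e^(-3t), x_2(t) = C_2e^(-2t) - 3C_3e^(t), x_3(t) = C_2e^(-2t) - 2C_3e^(t)

Coefficient matrix A = [[-3, 0, 0], [0, 7, -9], [0, 6, -8]].
det(A - λI) = 0 gives eigenvalues λ = -3, -2, 1.
For λ=-3: eigenvector (1,0,0).
For λ=-2: eigenvector (0,1,1).
For λ=1: eigenvector (0,-3,-2).
General solution: C_1e^(-3t)(1,0,0) + C_2e^(-2t)(0,1,1) + C_3e^(t)(0,-3,-2).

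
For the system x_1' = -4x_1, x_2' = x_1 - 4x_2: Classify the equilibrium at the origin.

A = [[-4,0],[1,-4]]; det(A-λI) = λ^2 + 8λ + 16.
repeated λ = -4 with a single eigenvector.

stable improper node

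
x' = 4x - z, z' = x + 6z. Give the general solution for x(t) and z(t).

Coefficient matrix A = [[4, -1], [1, 6]].
Characteristic polynomial det(A - λI) = λ^2 - 10λ + 25 = 0.
Single eigenvalue λ = 5 with algebraic multiplicity 2.
Eigenvector v = (1,-1); generalized eigenvector w with (A-λI)w=v is (-1,0).
General solution: e^(5t)[K_1·v + K_2·(t·v + w)].

x(t) = K_1e^(5t) + K_2te^(5t) - K_2e^(5t), z(t) = -K_1e^(5t) - K_2te^(5t)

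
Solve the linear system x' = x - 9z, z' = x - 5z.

Coefficient matrix A = [[1, -9], [1, -5]].
Characteristic polynomial det(A - λI) = λ^2 + 4λ + 4 = 0.
Single eigenvalue λ = -2 with algebraic multiplicity 2.
Eigenvector v = (3,1); generalized eigenvector w with (A-λI)w=v is (1,0).
General solution: e^(-2t)[K_1·v + K_2·(t·v + w)].

x(t) = 3K_1e^(-2t) + 3K_2te^(-2t) + K_2e^(-2t), z(t) = K_1e^(-2t) + K_2te^(-2t)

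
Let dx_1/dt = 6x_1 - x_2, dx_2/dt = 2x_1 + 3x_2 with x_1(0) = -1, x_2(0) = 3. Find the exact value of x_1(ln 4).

-4096

A = [[6,-1],[2,3]]; eigenvalues λ = 5, 4.
Eigenvectors: (-1,-1) for λ=5, (1,2) for λ=4.
From the initial condition, c_1 = 5, c_2 = 4.
x_1(ln 4) = (5)(4^5)(-1) + (4)(4^4)(1) = -4096.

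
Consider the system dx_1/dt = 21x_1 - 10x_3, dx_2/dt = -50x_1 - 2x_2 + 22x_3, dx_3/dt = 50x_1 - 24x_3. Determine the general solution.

x_1(t) = 2c_1e^(-4t) + c_3e^(t), x_2(t) = -5c_1e^(-4t) + c_2e^(-2t) - 2c_3e^(t), x_3(t) = 5c_1e^(-4t) + 2c_3e^(t)

Coefficient matrix A = [[21, 0, -10], [-50, -2, 22], [50, 0, -24]].
det(A - λI) = 0 gives eigenvalues λ = -4, -2, 1.
For λ=-4: eigenvector (2,-5,5).
For λ=-2: eigenvector (0,1,0).
For λ=1: eigenvector (1,-2,2).
General solution: c_1e^(-4t)(2,-5,5) + c_2e^(-2t)(0,1,0) + c_3e^(t)(1,-2,2).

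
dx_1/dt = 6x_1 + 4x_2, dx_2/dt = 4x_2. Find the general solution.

x_1(t) = -2c_1e^(4t) + c_2e^(6t), x_2(t) = c_1e^(4t)

Coefficient matrix A = [[6, 4], [0, 4]].
Characteristic polynomial det(A - λI) = λ^2 - 10λ + 24 = 0.
Eigenvalues λ = 4, 6.
For λ=4: (A-λI) row 1 is [2, 4], so an eigenvector is (-2, 1).
For λ=6: (A-λI) row 1 is [0, 4], so an eigenvector is (1, 0).
General solution: c_1e^(4t)(-2,1) + c_2e^(6t)(1,0).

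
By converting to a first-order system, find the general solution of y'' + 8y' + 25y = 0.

Let x_1 = y, x_2 = y'. Then x_1' = x_2 and x_2' = -25x_1 - 8x_2.
A = [[0,1],[-25,-8]]; det(A-λI) = λ^2 + 8λ + 25.
Eigenvalues λ = -4 ± 3i.

y(t) = c_1e^(-4t)cos(3t) + c_2e^(-4t)sin(3t)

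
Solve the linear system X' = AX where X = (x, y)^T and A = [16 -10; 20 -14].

x(t) = c_1e^(6t) - c_2e^(-4t), y(t) = c_1e^(6t) - 2c_2e^(-4t)

Coefficient matrix A = [[16, -10], [20, -14]].
Characteristic polynomial det(A - λI) = λ^2 - 2λ - 24 = 0.
Eigenvalues λ = 6, -4.
For λ=6: (A-λI) row 1 is [10, -10], so an eigenvector is (1, 1).
For λ=-4: (A-λI) row 1 is [20, -10], so an eigenvector is (-1, -2).
General solution: c_1e^(6t)(1,1) + c_2e^(-4t)(-1,-2).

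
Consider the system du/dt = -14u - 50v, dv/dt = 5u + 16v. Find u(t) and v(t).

Coefficient matrix A = [[-14, -50], [5, 16]].
Characteristic polynomial det(A - λI) = λ^2 - 2λ + 26 = 0.
Eigenvalues λ = 1 ± 5i (complex conjugate pair).
For λ=1+5i: an eigenvector is (-1,0) - i(3,-1) = (-1 - 3i, 0 + i).
A real fundamental pair from Re and Im of e^((1+5i)t)v: X_1 = e^(t)(cos(5t)·(-1,0) + sin(5t)·(3,-1)), X_2 = e^(t)(sin(5t)·(-1,0) - cos(5t)·(3,-1)).
General solution: c_1X_1 + c_2X_2.

u(t) = 3c_1e^(t)sin(5t) - c_1e^(t)cos(5t) - c_2e^(t)sin(5t) - 3c_2e^(t)cos(5t), v(t) = -c_1e^(t)sin(5t) + c_2e^(t)cos(5t)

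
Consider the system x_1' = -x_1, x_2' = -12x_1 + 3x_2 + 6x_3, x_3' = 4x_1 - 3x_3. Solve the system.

x_1(t) = K_1e^(-t), x_2(t) = K_2e^(3t) - K_3e^(-3t), x_3(t) = 2K_1e^(-t) + K_3e^(-3t)

Coefficient matrix A = [[-1, 0, 0], [-12, 3, 6], [4, 0, -3]].
det(A - λI) = 0 gives eigenvalues λ = -1, 3, -3.
For λ=-1: eigenvector (1,0,2).
For λ=3: eigenvector (0,1,0).
For λ=-3: eigenvector (0,-1,1).
General solution: K_1e^(-t)(1,0,2) + K_2e^(3t)(0,1,0) + K_3e^(-3t)(0,-1,1).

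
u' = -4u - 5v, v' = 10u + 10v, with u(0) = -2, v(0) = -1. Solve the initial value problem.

Coefficient matrix A = [[-4, -5], [10, 10]].
Characteristic polynomial det(A - λI) = λ^2 - 6λ + 10 = 0.
Eigenvalues λ = 3 ± i (complex conjugate pair).
For λ=3+i: an eigenvector is (1,-1) - i(-2,3) = (1 + 2i, -1 - 3i).
A real fundamental pair from Re and Im of e^((3+i)t)v: X_1 = e^(3t)(cos(t)·(1,-1) + sin(t)·(-2,3)), X_2 = e^(3t)(sin(t)·(1,-1) - cos(t)·(-2,3)).
General solution: C_1X_1 + C_2X_2.
Applying u(0)=-2, v(0)=-1 gives C_1=-8, C_2=3.

u(t) = 19e^(3t)sin(t) - 2e^(3t)cos(t), v(t) = -27e^(3t)sin(t) - e^(3t)cos(t)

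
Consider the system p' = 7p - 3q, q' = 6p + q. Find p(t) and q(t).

p(t) = K_1e^(4t)sin(3t) - K_2e^(4t)cos(3t), q(t) = K_1e^(4t)sin(3t) - K_1e^(4t)cos(3t) - K_2e^(4t)sin(3t) - K_2e^(4t)cos(3t)

Coefficient matrix A = [[7, -3], [6, 1]].
Characteristic polynomial det(A - λI) = λ^2 - 8λ + 25 = 0.
Eigenvalues λ = 4 ± 3i (complex conjugate pair).
For λ=4+3i: an eigenvector is (0,-1) - i(1,1) = (0 - i, -1 - i).
A real fundamental pair from Re and Im of e^((4+3i)t)v: X_1 = e^(4t)(cos(3t)·(0,-1) + sin(3t)·(1,1)), X_2 = e^(4t)(sin(3t)·(0,-1) - cos(3t)·(1,1)).
General solution: K_1X_1 + K_2X_2.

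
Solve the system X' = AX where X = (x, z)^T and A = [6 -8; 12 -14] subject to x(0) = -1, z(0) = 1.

Coefficient matrix A = [[6, -8], [12, -14]].
Characteristic polynomial det(A - λI) = λ^2 + 8λ + 12 = 0.
Eigenvalues λ = -6, -2.
For λ=-6: (A-λI) row 1 is [12, -8], so an eigenvector is (-2, -3).
For λ=-2: (A-λI) row 1 is [8, -8], so an eigenvector is (1, 1).
General solution: C_1e^(-6t)(-2,-3) + C_2e^(-2t)(1,1).
Applying x(0)=-1, z(0)=1 gives C_1=-2, C_2=-5.

x(t) = -5e^(-2t) + 4e^(-6t), z(t) = -5e^(-2t) + 6e^(-6t)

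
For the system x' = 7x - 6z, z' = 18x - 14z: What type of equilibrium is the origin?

stable node

A = [[7,-6],[18,-14]]; det(A-λI) = λ^2 + 7λ + 10.
λ = -5, -2: both negative.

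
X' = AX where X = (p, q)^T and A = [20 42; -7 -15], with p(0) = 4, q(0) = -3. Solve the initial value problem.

p(t) = -6e^(6t) + 10e^(-t), q(t) = 2e^(6t) - 5e^(-t)

Coefficient matrix A = [[20, 42], [-7, -15]].
Characteristic polynomial det(A - λI) = λ^2 - 5λ - 6 = 0.
Eigenvalues λ = -1, 6.
For λ=-1: (A-λI) row 1 is [21, 42], so an eigenvector is (-2, 1).
For λ=6: (A-λI) row 1 is [14, 42], so an eigenvector is (3, -1).
General solution: K_1e^(-t)(-2,1) + K_2e^(6t)(3,-1).
Applying p(0)=4, q(0)=-3 gives K_1=-5, K_2=-2.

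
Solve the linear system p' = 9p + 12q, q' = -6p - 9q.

Coefficient matrix A = [[9, 12], [-6, -9]].
Characteristic polynomial det(A - λI) = λ^2 - 9 = 0.
Eigenvalues λ = -3, 3.
For λ=-3: (A-λI) row 1 is [12, 12], so an eigenvector is (1, -1).
For λ=3: (A-λI) row 1 is [6, 12], so an eigenvector is (2, -1).
General solution: C_1e^(-3t)(1,-1) + C_2e^(3t)(2,-1).

p(t) = C_1e^(-3t) + 2C_2e^(3t), q(t) = -C_1e^(-3t) - C_2e^(3t)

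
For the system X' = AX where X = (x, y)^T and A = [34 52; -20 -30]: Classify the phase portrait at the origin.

A = [[34,52],[-20,-30]]; det(A-λI) = λ^2 - 4λ + 20.
λ = 2 ± 4i: positive real part.

unstable spiral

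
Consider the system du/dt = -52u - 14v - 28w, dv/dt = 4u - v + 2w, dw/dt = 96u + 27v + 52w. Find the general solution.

u(t) = K_1e^(4t) + 2K_2e^(-3t), v(t) = -K_2e^(-3t) - 2K_3e^(-2t), w(t) = -2K_1e^(4t) - 3K_2e^(-3t) + K_3e^(-2t)

Coefficient matrix A = [[-52, -14, -28], [4, -1, 2], [96, 27, 52]].
det(A - λI) = 0 gives eigenvalues λ = 4, -3, -2.
For λ=4: eigenvector (1,0,-2).
For λ=-3: eigenvector (2,-1,-3).
For λ=-2: eigenvector (0,-2,1).
General solution: K_1e^(4t)(1,0,-2) + K_2e^(-3t)(2,-1,-3) + K_3e^(-2t)(0,-2,1).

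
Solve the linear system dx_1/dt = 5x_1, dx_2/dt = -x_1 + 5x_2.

Coefficient matrix A = [[5, 0], [-1, 5]].
Characteristic polynomial det(A - λI) = λ^2 - 10λ + 25 = 0.
Single eigenvalue λ = 5 with algebraic multiplicity 2.
Eigenvector v = (0,1); generalized eigenvector w with (A-λI)w=v is (-1,-3).
General solution: e^(5t)[C_1·v + C_2·(t·v + w)].

x_1(t) = -C_2e^(5t), x_2(t) = C_1e^(5t) + C_2te^(5t) - 3C_2e^(5t)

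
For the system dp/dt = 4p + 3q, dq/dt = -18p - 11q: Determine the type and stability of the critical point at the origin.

A = [[4,3],[-18,-11]]; det(A-λI) = λ^2 + 7λ + 10.
λ = -5, -2: both negative.

stable node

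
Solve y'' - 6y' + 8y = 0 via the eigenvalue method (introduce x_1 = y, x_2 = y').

Let x_1 = y, x_2 = y'. Then x_1' = x_2 and x_2' = -8x_1 + 6x_2.
A = [[0,1],[-8,6]]; det(A-λI) = λ^2 - 6λ + 8.
Eigenvalues λ = 2, 4 with eigenvectors (1,2), (1,4).

y(t) = C_1e^(2t) + C_2e^(4t)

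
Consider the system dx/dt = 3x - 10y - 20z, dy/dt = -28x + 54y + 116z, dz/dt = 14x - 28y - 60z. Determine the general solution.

x(t) = c_1e^(3t) + 2c_3e^(-2t), y(t) = -4c_1e^(3t) - 2c_2e^(-4t) + c_3e^(-2t), z(t) = 2c_1e^(3t) + c_2e^(-4t)

Coefficient matrix A = [[3, -10, -20], [-28, 54, 116], [14, -28, -60]].
det(A - λI) = 0 gives eigenvalues λ = 3, -4, -2.
For λ=3: eigenvector (1,-4,2).
For λ=-4: eigenvector (0,-2,1).
For λ=-2: eigenvector (2,1,0).
General solution: c_1e^(3t)(1,-4,2) + c_2e^(-4t)(0,-2,1) + c_3e^(-2t)(2,1,0).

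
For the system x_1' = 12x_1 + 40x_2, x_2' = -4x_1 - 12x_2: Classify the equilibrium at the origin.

center

A = [[12,40],[-4,-12]]; det(A-λI) = λ^2 + 16.
λ = 0 ± 4i: zero real part.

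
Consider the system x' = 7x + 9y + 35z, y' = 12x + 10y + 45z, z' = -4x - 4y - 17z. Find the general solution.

Coefficient matrix A = [[7, 9, 35], [12, 10, 45], [-4, -4, -17]].
det(A - λI) = 0 gives eigenvalues λ = 3, -2, -1.
For λ=3: eigenvector (2,3,-1).
For λ=-2: eigenvector (-1,1,0).
For λ=-1: eigenvector (1,3,-1).
General solution: c_1e^(3t)(2,3,-1) + c_2e^(-2t)(-1,1,0) + c_3e^(-t)(1,3,-1).

x(t) = 2c_1e^(3t) - c_2e^(-2t) + c_3e^(-t), y(t) = 3c_1e^(3t) + c_2e^(-2t) + 3c_3e^(-t), z(t) = -c_1e^(3t) - c_3e^(-t)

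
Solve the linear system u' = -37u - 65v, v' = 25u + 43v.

Coefficient matrix A = [[-37, -65], [25, 43]].
Characteristic polynomial det(A - λI) = λ^2 - 6λ + 34 = 0.
Eigenvalues λ = 3 ± 5i (complex conjugate pair).
For λ=3+5i: an eigenvector is (2,-1) - i(-3,2) = (2 + 3i, -1 - 2i).
A real fundamental pair from Re and Im of e^((3+5i)t)v: X_1 = e^(3t)(cos(5t)·(2,-1) + sin(5t)·(-3,2)), X_2 = e^(3t)(sin(5t)·(2,-1) - cos(5t)·(-3,2)).
General solution: K_1X_1 + K_2X_2.

u(t) = -3K_1e^(3t)sin(5t) + 2K_1e^(3t)cos(5t) + 2K_2e^(3t)sin(5t) + 3K_2e^(3t)cos(5t), v(t) = 2K_1e^(3t)sin(5t) - K_1e^(3t)cos(5t) - K_2e^(3t)sin(5t) - 2K_2e^(3t)cos(5t)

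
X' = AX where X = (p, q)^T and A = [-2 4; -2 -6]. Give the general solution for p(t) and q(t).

Coefficient matrix A = [[-2, 4], [-2, -6]].
Characteristic polynomial det(A - λI) = λ^2 + 8λ + 20 = 0.
Eigenvalues λ = -4 ± 2i (complex conjugate pair).
For λ=-4+2i: an eigenvector is (-1,1) - i(1,0) = (-1 - i, 1).
A real fundamental pair from Re and Im of e^((-4+2i)t)v: X_1 = e^(-4t)(cos(2t)·(-1,1) + sin(2t)·(1,0)), X_2 = e^(-4t)(sin(2t)·(-1,1) - cos(2t)·(1,0)).
General solution: C_1X_1 + C_2X_2.

p(t) = C_1e^(-4t)sin(2t) - C_1e^(-4t)cos(2t) - C_2e^(-4t)sin(2t) - C_2e^(-4t)cos(2t), q(t) = C_1e^(-4t)cos(2t) + C_2e^(-4t)sin(2t)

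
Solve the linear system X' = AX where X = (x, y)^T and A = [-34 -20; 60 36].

Coefficient matrix A = [[-34, -20], [60, 36]].
Characteristic polynomial det(A - λI) = λ^2 - 2λ - 24 = 0.
Eigenvalues λ = -4, 6.
For λ=-4: (A-λI) row 1 is [-30, -20], so an eigenvector is (-2, 3).
For λ=6: (A-λI) row 1 is [-40, -20], so an eigenvector is (1, -2).
General solution: C_1e^(-4t)(-2,3) + C_2e^(6t)(1,-2).

x(t) = -2C_1e^(-4t) + C_2e^(6t), y(t) = 3C_1e^(-4t) - 2C_2e^(6t)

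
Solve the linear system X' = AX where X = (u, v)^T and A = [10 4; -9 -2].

Coefficient matrix A = [[10, 4], [-9, -2]].
Characteristic polynomial det(A - λI) = λ^2 - 8λ + 16 = 0.
Single eigenvalue λ = 4 with algebraic multiplicity 2.
Eigenvector v = (-2,3); generalized eigenvector w with (A-λI)w=v is (1,-2).
General solution: e^(4t)[K_1·v + K_2·(t·v + w)].

u(t) = -2K_1e^(4t) - 2K_2te^(4t) + K_2e^(4t), v(t) = 3K_1e^(4t) + 3K_2te^(4t) - 2K_2e^(4t)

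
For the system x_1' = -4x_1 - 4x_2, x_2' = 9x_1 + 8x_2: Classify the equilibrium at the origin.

unstable improper node

A = [[-4,-4],[9,8]]; det(A-λI) = λ^2 - 4λ + 4.
repeated λ = 2 with a single eigenvector.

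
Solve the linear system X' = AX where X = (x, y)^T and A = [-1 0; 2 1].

x(t) = C_2e^(-t), y(t) = -C_1e^(t) - C_2e^(-t)

Coefficient matrix A = [[-1, 0], [2, 1]].
Characteristic polynomial det(A - λI) = λ^2 - 1 = 0.
Eigenvalues λ = 1, -1.
For λ=1: (A-λI) row 1 is [-2, 0], so an eigenvector is (0, -1).
For λ=-1: (A-λI) row 2 is [2, 2], so an eigenvector is (1, -1).
General solution: C_1e^(t)(0,-1) + C_2e^(-t)(1,-1).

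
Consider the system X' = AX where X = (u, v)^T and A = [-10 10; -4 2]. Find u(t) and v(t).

Coefficient matrix A = [[-10, 10], [-4, 2]].
Characteristic polynomial det(A - λI) = λ^2 + 8λ + 20 = 0.
Eigenvalues λ = -4 ± 2i (complex conjugate pair).
For λ=-4+2i: an eigenvector is (1,1) - i(2,1) = (1 - 2i, 1 - i).
A real fundamental pair from Re and Im of e^((-4+2i)t)v: X_1 = e^(-4t)(cos(2t)·(1,1) + sin(2t)·(2,1)), X_2 = e^(-4t)(sin(2t)·(1,1) - cos(2t)·(2,1)).
General solution: c_1X_1 + c_2X_2.

u(t) = 2c_1e^(-4t)sin(2t) + c_1e^(-4t)cos(2t) + c_2e^(-4t)sin(2t) - 2c_2e^(-4t)cos(2t), v(t) = c_1e^(-4t)sin(2t) + c_1e^(-4t)cos(2t) + c_2e^(-4t)sin(2t) - c_2e^(-4t)cos(2t)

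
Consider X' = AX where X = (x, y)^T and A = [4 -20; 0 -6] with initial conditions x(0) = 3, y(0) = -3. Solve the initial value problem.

Coefficient matrix A = [[4, -20], [0, -6]].
Characteristic polynomial det(A - λI) = λ^2 + 2λ - 24 = 0.
Eigenvalues λ = 4, -6.
For λ=4: (A-λI) row 1 is [0, -20], so an eigenvector is (-1, 0).
For λ=-6: (A-λI) row 1 is [10, -20], so an eigenvector is (-2, -1).
General solution: c_1e^(4t)(-1,0) + c_2e^(-6t)(-2,-1).
Applying x(0)=3, y(0)=-3 gives c_1=-9, c_2=3.

x(t) = 9e^(4t) - 6e^(-6t), y(t) = -3e^(-6t)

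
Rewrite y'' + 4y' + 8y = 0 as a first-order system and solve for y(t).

y(t) = C_1e^(-2t)cos(2t) + C_2e^(-2t)sin(2t)

Let x_1 = y, x_2 = y'. Then x_1' = x_2 and x_2' = -8x_1 - 4x_2.
A = [[0,1],[-8,-4]]; det(A-λI) = λ^2 + 4λ + 8.
Eigenvalues λ = -2 ± 2i.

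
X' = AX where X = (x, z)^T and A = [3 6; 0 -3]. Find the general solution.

x(t) = c_1e^(-3t) + c_2e^(3t), z(t) = -c_1e^(-3t)

Coefficient matrix A = [[3, 6], [0, -3]].
Characteristic polynomial det(A - λI) = λ^2 - 9 = 0.
Eigenvalues λ = -3, 3.
For λ=-3: (A-λI) row 1 is [6, 6], so an eigenvector is (1, -1).
For λ=3: (A-λI) row 1 is [0, 6], so an eigenvector is (1, 0).
General solution: c_1e^(-3t)(1,-1) + c_2e^(3t)(1,0).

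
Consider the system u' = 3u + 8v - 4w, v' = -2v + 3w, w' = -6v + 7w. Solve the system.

Coefficient matrix A = [[3, 8, -4], [0, -2, 3], [0, -6, 7]].
det(A - λI) = 0 gives eigenvalues λ = 3, 1, 4.
For λ=3: eigenvector (1,0,0).
For λ=1: eigenvector (-2,1,1).
For λ=4: eigenvector (0,1,2).
General solution: c_1e^(3t)(1,0,0) + c_2e^(t)(-2,1,1) + c_3e^(4t)(0,1,2).

u(t) = c_1e^(3t) - 2c_2e^(t), v(t) = c_2e^(t) + c_3e^(4t), w(t) = c_2e^(t) + 2c_3e^(4t)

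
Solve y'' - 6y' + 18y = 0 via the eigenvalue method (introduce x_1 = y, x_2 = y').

y(t) = C_1e^(3t)cos(3t) + C_2e^(3t)sin(3t)

Let x_1 = y, x_2 = y'. Then x_1' = x_2 and x_2' = -18x_1 + 6x_2.
A = [[0,1],[-18,6]]; det(A-λI) = λ^2 - 6λ + 18.
Eigenvalues λ = 3 ± 3i.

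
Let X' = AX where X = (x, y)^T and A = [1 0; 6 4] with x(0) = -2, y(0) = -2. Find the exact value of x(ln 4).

-8

A = [[1,0],[6,4]]; eigenvalues λ = 1, 4.
Eigenvectors: (-1,2) for λ=1, (0,-1) for λ=4.
From the initial condition, c_1 = 2, c_2 = 6.
x(ln 4) = (2)(4^1)(-1) + (6)(4^4)(0) = -8.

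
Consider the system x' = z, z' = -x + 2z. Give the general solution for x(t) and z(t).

Coefficient matrix A = [[0, 1], [-1, 2]].
Characteristic polynomial det(A - λI) = λ^2 - 2λ + 1 = 0.
Single eigenvalue λ = 1 with algebraic multiplicity 2.
Eigenvector v = (1,1); generalized eigenvector w with (A-λI)w=v is (-1,0).
General solution: e^(t)[K_1·v + K_2·(t·v + w)].

x(t) = K_1e^(t) + K_2te^(t) - K_2e^(t), z(t) = K_1e^(t) + K_2te^(t)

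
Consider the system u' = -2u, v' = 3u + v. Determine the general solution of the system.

Coefficient matrix A = [[-2, 0], [3, 1]].
Characteristic polynomial det(A - λI) = λ^2 + λ - 2 = 0.
Eigenvalues λ = 1, -2.
For λ=1: (A-λI) row 1 is [-3, 0], so an eigenvector is (0, 1).
For λ=-2: (A-λI) row 2 is [3, 3], so an eigenvector is (-1, 1).
General solution: K_1e^(t)(0,1) + K_2e^(-2t)(-1,1).

u(t) = -K_2e^(-2t), v(t) = K_1e^(t) + K_2e^(-2t)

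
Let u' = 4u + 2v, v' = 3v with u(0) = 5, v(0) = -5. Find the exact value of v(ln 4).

A = [[4,2],[0,3]]; eigenvalues λ = 3, 4.
Eigenvectors: (2,-1) for λ=3, (1,0) for λ=4.
From the initial condition, c_1 = 5, c_2 = -5.
v(ln 4) = (5)(4^3)(-1) + (-5)(4^4)(0) = -320.

-320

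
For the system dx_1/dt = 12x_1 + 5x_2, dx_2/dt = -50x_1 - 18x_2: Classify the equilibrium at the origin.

A = [[12,5],[-50,-18]]; det(A-λI) = λ^2 + 6λ + 34.
λ = -3 ± 5i: negative real part.

stable spiral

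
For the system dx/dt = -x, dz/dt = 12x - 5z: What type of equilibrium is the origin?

A = [[-1,0],[12,-5]]; det(A-λI) = λ^2 + 6λ + 5.
λ = -1, -5: both negative.

stable node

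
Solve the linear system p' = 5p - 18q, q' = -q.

Coefficient matrix A = [[5, -18], [0, -1]].
Characteristic polynomial det(A - λI) = λ^2 - 4λ - 5 = 0.
Eigenvalues λ = 5, -1.
For λ=5: (A-λI) row 1 is [0, -18], so an eigenvector is (-1, 0).
For λ=-1: (A-λI) row 1 is [6, -18], so an eigenvector is (3, 1).
General solution: K_1e^(5t)(-1,0) + K_2e^(-t)(3,1).

p(t) = -K_1e^(5t) + 3K_2e^(-t), q(t) = K_2e^(-t)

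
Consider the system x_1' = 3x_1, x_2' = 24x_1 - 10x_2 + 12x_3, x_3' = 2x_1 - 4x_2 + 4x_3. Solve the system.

x_1(t) = C_1e^(3t), x_2(t) = -3C_2e^(-2t) + 2C_3e^(-4t), x_3(t) = -2C_1e^(3t) - 2C_2e^(-2t) + C_3e^(-4t)

Coefficient matrix A = [[3, 0, 0], [24, -10, 12], [2, -4, 4]].
det(A - λI) = 0 gives eigenvalues λ = 3, -2, -4.
For λ=3: eigenvector (1,0,-2).
For λ=-2: eigenvector (0,-3,-2).
For λ=-4: eigenvector (0,2,1).
General solution: C_1e^(3t)(1,0,-2) + C_2e^(-2t)(0,-3,-2) + C_3e^(-4t)(0,2,1).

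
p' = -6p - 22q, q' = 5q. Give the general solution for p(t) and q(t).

p(t) = 2C_1e^(5t) + C_2e^(-6t), q(t) = -C_1e^(5t)

Coefficient matrix A = [[-6, -22], [0, 5]].
Characteristic polynomial det(A - λI) = λ^2 + λ - 30 = 0.
Eigenvalues λ = 5, -6.
For λ=5: (A-λI) row 1 is [-11, -22], so an eigenvector is (2, -1).
For λ=-6: (A-λI) row 1 is [0, -22], so an eigenvector is (1, 0).
General solution: C_1e^(5t)(2,-1) + C_2e^(-6t)(1,0).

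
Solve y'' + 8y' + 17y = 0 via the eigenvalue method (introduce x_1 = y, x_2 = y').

y(t) = C_1e^(-4t)cos(t) + C_2e^(-4t)sin(t)

Let x_1 = y, x_2 = y'. Then x_1' = x_2 and x_2' = -17x_1 - 8x_2.
A = [[0,1],[-17,-8]]; det(A-λI) = λ^2 + 8λ + 17.
Eigenvalues λ = -4 ± i.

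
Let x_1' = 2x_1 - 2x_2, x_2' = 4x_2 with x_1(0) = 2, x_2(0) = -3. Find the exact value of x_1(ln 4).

752

A = [[2,-2],[0,4]]; eigenvalues λ = 2, 4.
Eigenvectors: (-1,0) for λ=2, (-1,1) for λ=4.
From the initial condition, c_1 = 1, c_2 = -3.
x_1(ln 4) = (1)(4^2)(-1) + (-3)(4^4)(-1) = 752.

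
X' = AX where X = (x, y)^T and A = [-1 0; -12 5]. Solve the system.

Coefficient matrix A = [[-1, 0], [-12, 5]].
Characteristic polynomial det(A - λI) = λ^2 - 4λ - 5 = 0.
Eigenvalues λ = -1, 5.
For λ=-1: (A-λI) row 2 is [-12, 6], so an eigenvector is (-1, -2).
For λ=5: (A-λI) row 1 is [-6, 0], so an eigenvector is (0, -1).
General solution: c_1e^(-t)(-1,-2) + c_2e^(5t)(0,-1).

x(t) = -c_1e^(-t), y(t) = -2c_1e^(-t) - c_2e^(5t)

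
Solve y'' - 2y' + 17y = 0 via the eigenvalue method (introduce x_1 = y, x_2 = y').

y(t) = c_1e^(t)cos(4t) + c_2e^(t)sin(4t)

Let x_1 = y, x_2 = y'. Then x_1' = x_2 and x_2' = -17x_1 + 2x_2.
A = [[0,1],[-17,2]]; det(A-λI) = λ^2 - 2λ + 17.
Eigenvalues λ = 1 ± 4i.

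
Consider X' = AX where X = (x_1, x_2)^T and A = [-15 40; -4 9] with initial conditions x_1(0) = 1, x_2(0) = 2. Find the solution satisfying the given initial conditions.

x_1(t) = 17e^(-3t)sin(4t) + e^(-3t)cos(4t), x_2(t) = 5e^(-3t)sin(4t) + 2e^(-3t)cos(4t)

Coefficient matrix A = [[-15, 40], [-4, 9]].
Characteristic polynomial det(A - λI) = λ^2 + 6λ + 25 = 0.
Eigenvalues λ = -3 ± 4i (complex conjugate pair).
For λ=-3+4i: an eigenvector is (3,1) - i(1,0) = (3 - i, 1).
A real fundamental pair from Re and Im of e^((-3+4i)t)v: X_1 = e^(-3t)(cos(4t)·(3,1) + sin(4t)·(1,0)), X_2 = e^(-3t)(sin(4t)·(3,1) - cos(4t)·(1,0)).
General solution: c_1X_1 + c_2X_2.
Applying x_1(0)=1, x_2(0)=2 gives c_1=2, c_2=5.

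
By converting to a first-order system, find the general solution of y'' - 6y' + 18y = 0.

y(t) = c_1e^(3t)cos(3t) + c_2e^(3t)sin(3t)

Let x_1 = y, x_2 = y'. Then x_1' = x_2 and x_2' = -18x_1 + 6x_2.
A = [[0,1],[-18,6]]; det(A-λI) = λ^2 - 6λ + 18.
Eigenvalues λ = 3 ± 3i.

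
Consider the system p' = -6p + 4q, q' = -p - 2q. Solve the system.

Coefficient matrix A = [[-6, 4], [-1, -2]].
Characteristic polynomial det(A - λI) = λ^2 + 8λ + 16 = 0.
Single eigenvalue λ = -4 with algebraic multiplicity 2.
Eigenvector v = (-2,-1); generalized eigenvector w with (A-λI)w=v is (3,1).
General solution: e^(-4t)[K_1·v + K_2·(t·v + w)].

p(t) = -2K_1e^(-4t) - 2K_2te^(-4t) + 3K_2e^(-4t), q(t) = -K_1e^(-4t) - K_2te^(-4t) + K_2e^(-4t)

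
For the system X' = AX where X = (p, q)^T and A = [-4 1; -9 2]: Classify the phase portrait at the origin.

A = [[-4,1],[-9,2]]; det(A-λI) = λ^2 + 2λ + 1.
repeated λ = -1 with a single eigenvector.

stable improper node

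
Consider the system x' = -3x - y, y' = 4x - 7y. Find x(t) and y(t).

x(t) = -c_1e^(-5t) - c_2te^(-5t) - 2c_2e^(-5t), y(t) = -2c_1e^(-5t) - 2c_2te^(-5t) - 3c_2e^(-5t)

Coefficient matrix A = [[-3, -1], [4, -7]].
Characteristic polynomial det(A - λI) = λ^2 + 10λ + 25 = 0.
Single eigenvalue λ = -5 with algebraic multiplicity 2.
Eigenvector v = (-1,-2); generalized eigenvector w with (A-λI)w=v is (-2,-3).
General solution: e^(-5t)[c_1·v + c_2·(t·v + w)].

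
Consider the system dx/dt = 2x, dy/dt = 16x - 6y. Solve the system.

Coefficient matrix A = [[2, 0], [16, -6]].
Characteristic polynomial det(A - λI) = λ^2 + 4λ - 12 = 0.
Eigenvalues λ = 2, -6.
For λ=2: (A-λI) row 2 is [16, -8], so an eigenvector is (1, 2).
For λ=-6: (A-λI) row 1 is [8, 0], so an eigenvector is (0, -1).
General solution: c_1e^(2t)(1,2) + c_2e^(-6t)(0,-1).

x(t) = c_1e^(2t), y(t) = 2c_1e^(2t) - c_2e^(-6t)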